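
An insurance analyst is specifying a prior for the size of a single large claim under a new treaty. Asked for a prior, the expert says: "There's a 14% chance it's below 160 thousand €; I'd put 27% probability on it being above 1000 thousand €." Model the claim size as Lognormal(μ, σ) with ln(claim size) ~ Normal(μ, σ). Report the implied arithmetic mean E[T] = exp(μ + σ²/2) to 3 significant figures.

If T ~ Lognormal(μ,σ) then ln T ~ Normal(μ,σ), so the p-quantile of ln T is μ + z_p·σ.
ln(160) = 5.075 and ln(1000) = 6.908; z_{0.14} = -1.08, z_{0.73} = 0.6128.
σ = (6.908 − 5.075)/(0.6128 − (-1.08)) = 1.082.
μ = 5.075 − (-1.08)·1.082 = 6.244.
E[T] = exp(μ + σ²/2) = exp(6.244 + 0.5858) = 925 thousand €.

E[T] ≈ 925 thousand €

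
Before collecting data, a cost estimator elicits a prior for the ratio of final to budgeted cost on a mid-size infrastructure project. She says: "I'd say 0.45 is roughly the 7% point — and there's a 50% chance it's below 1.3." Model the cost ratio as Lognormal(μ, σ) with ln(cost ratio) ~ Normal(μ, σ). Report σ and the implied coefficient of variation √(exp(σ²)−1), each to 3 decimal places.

If T ~ Lognormal(μ,σ) then ln T ~ Normal(μ,σ), so the p-quantile of ln T is μ + z_p·σ.
ln(0.45) = -0.7985 and ln(1.3) = 0.2624; z_{0.07} = -1.476, z_{0.5} = 0.
σ = (0.2624 − -0.7985)/(0 − (-1.476)) = 0.719.
μ = -0.7985 − (-1.476)·0.719 = 0.262.
CV = √(exp(σ²)−1) = √(exp(0.5167)−1) = 0.823.

σ ≈ 0.719, CV ≈ 0.823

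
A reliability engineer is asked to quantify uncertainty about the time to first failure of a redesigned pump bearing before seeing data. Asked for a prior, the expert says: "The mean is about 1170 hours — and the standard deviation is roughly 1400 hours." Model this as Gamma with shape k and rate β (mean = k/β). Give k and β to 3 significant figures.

k ≈ 0.698, β ≈ 0.000597

For Gamma(k, rate β): mean = k/β, variance = k/β², so CV = 1/√k.
CV = SD/mean = 1400/1170 = 1.197, hence k = 1/CV² = 0.698.
Then β = k/mean = 0.698/1170 = 0.000597.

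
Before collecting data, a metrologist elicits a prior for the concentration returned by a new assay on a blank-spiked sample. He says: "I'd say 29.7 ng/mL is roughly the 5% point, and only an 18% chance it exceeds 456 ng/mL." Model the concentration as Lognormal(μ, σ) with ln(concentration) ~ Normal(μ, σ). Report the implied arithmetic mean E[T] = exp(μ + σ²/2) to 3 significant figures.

E[T] ≈ 303 ng/mL

If T ~ Lognormal(μ,σ) then ln T ~ Normal(μ,σ), so the p-quantile of ln T is μ + z_p·σ.
ln(29.7) = 3.391 and ln(456) = 6.122; z_{0.05} = -1.645, z_{0.82} = 0.9154.
σ = (6.122 − 3.391)/(0.9154 − (-1.645)) = 1.067.
μ = 3.391 − (-1.645)·1.067 = 5.146.
E[T] = exp(μ + σ²/2) = exp(5.146 + 0.5691) = 303 ng/mL.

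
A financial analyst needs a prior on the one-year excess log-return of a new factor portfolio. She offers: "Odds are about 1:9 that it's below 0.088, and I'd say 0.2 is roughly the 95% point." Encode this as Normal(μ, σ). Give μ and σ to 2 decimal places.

μ = 0.14, σ = 0.04

The p-quantile of Normal(μ,σ) is μ + z_p·σ, with z_{0.1} = -1.282 and z_{0.95} = 1.645.
Eliminate σ: μ = (z₂·x₁ − z₁·x₂)/(z₂ − z₁) = (1.645·0.088 − (-1.282)·0.2)/2.926 = 0.14.
Then σ = (x₂ − x₁)/(z₂ − z₁) = (0.2 − 0.088)/2.926 = 0.04.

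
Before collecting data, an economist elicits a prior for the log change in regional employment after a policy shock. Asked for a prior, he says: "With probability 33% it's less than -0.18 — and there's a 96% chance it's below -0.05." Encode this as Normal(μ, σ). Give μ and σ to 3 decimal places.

μ = -0.154, σ = 0.059

For Normal(μ,σ), the p-quantile is μ + z_p·σ. Here z_{0.33} = -0.4399, z_{0.96} = 1.751.
So -0.18 = μ − 0.4399σ and -0.05 = μ + 1.751σ.
Subtracting: σ = (-0.05 − -0.18)/(1.751 − (-0.4399)) = 0.059.
Then μ = -0.18 − (-0.4399)·0.059 = -0.154.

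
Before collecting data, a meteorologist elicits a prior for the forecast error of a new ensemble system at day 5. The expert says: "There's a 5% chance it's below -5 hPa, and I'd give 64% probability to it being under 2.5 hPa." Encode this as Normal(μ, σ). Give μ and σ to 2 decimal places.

μ = 1.16, σ = 3.74

The p-quantile of Normal(μ,σ) is μ + z_p·σ, with z_{0.05} = -1.645 and z_{0.64} = 0.3585.
Eliminate σ: μ = (z₂·x₁ − z₁·x₂)/(z₂ − z₁) = (0.3585·-5 − (-1.645)·2.5)/2.003 = 1.16.
Then σ = (x₂ − x₁)/(z₂ − z₁) = (2.5 − -5)/2.003 = 3.74.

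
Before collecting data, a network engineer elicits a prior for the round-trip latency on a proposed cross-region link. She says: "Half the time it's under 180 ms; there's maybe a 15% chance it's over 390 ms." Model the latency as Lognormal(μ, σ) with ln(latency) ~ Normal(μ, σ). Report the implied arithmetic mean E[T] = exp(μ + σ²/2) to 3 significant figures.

E[T] ≈ 238 ms

If T ~ Lognormal(μ,σ) then ln T ~ Normal(μ,σ), so the p-quantile of ln T is μ + z_p·σ.
ln(180) = 5.193 and ln(390) = 5.966; z_{0.5} = 0, z_{0.85} = 1.036.
σ = (5.966 − 5.193)/(1.036 − (0)) = 0.746.
μ = 5.193 − (0)·0.746 = 5.193.
E[T] = exp(μ + σ²/2) = exp(5.193 + 0.2783) = 238 ms.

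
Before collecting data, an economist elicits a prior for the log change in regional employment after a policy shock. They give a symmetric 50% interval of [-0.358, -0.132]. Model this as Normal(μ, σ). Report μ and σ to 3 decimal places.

μ = -0.245, σ = 0.168

A symmetric 50% interval runs μ ± z·σ with z = 0.6745.
Half-width = 0.113, so σ = 0.113/0.6745 = 0.168.
μ is the interval midpoint, -0.245.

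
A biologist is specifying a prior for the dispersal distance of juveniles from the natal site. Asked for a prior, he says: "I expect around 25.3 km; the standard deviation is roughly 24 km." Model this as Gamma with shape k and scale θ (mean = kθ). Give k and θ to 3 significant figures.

k ≈ 1.11, θ ≈ 22.8

For Gamma(k, scale θ): mean = kθ, variance = kθ², so CV = 1/√k.
CV = SD/mean = 24/25.3 = 0.9486, hence k = 1/CV² = 1.11.
Then θ = mean/k = 25.3/1.11 = 22.8.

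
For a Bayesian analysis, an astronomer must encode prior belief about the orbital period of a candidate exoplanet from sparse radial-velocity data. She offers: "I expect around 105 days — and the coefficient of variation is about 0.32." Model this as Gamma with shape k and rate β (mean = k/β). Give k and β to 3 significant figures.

For Gamma(k, rate β): mean = k/β, variance = k/β², so CV = 1/√k.
CV = 0.32, hence k = 1/CV² = 9.77.
Then β = k/mean = 9.77/105 = 0.093.

k ≈ 9.77, β ≈ 0.093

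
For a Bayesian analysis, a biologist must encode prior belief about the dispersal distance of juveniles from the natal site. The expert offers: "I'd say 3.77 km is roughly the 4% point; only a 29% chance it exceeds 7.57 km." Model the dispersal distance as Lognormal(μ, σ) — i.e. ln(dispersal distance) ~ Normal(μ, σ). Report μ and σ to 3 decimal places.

If T ~ Lognormal(μ,σ) then ln T ~ Normal(μ,σ), so the p-quantile of ln T is μ + z_p·σ.
ln(3.77) = 1.327 and ln(7.57) = 2.024; z_{0.04} = -1.751, z_{0.71} = 0.5534.
σ = (2.024 − 1.327)/(0.5534 − (-1.751)) = 0.303.
μ = 1.327 − (-1.751)·0.303 = 1.857.

μ ≈ 1.857, σ ≈ 0.303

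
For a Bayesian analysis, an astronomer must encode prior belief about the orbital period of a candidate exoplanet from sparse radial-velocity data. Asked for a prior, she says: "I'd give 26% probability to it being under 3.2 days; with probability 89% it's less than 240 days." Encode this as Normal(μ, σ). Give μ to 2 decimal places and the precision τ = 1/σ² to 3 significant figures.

For Normal(μ,σ), the p-quantile is μ + z_p·σ. Here z_{0.26} = -0.6433, z_{0.89} = 1.227.
So 3.2 = μ − 0.6433σ and 240 = μ + 1.227σ.
Subtracting: σ = (240 − 3.2)/(1.227 − (-0.6433)) = 126.64.
Then μ = 3.2 − (-0.6433)·126.64 = 84.67.
Precision τ = 1/σ² = 1/126.6² = 6.24e-05.

μ = 84.67, τ = 6.24e-05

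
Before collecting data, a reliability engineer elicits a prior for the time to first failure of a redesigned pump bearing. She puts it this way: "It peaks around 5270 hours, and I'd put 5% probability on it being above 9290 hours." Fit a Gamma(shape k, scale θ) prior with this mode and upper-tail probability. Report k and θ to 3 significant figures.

k ≈ 9.68, θ ≈ 607

Gamma(k,θ) with k>1 has mode (k−1)θ, so θ = 5270/(k−1).
Need P(X < 9290) = 0.95 with θ tied to k this way. Start at k = 2, θ = 5270: P(X<9290) ≈ 0.526.
Too low — raise k to concentrate. Iterating converges to k ≈ 9.68.
Then θ = 5270/(9.68−1) ≈ 607.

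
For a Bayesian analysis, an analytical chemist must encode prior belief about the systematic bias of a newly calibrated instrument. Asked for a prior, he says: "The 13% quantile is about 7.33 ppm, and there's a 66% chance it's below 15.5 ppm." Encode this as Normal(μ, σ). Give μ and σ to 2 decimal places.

μ = 13.31, σ = 5.31

The p-quantile of Normal(μ,σ) is μ + z_p·σ, with z_{0.13} = -1.126 and z_{0.66} = 0.4125.
Eliminate σ: μ = (z₂·x₁ − z₁·x₂)/(z₂ − z₁) = (0.4125·7.33 − (-1.126)·15.5)/1.539 = 13.31.
Then σ = (x₂ − x₁)/(z₂ − z₁) = (15.5 − 7.33)/1.539 = 5.31.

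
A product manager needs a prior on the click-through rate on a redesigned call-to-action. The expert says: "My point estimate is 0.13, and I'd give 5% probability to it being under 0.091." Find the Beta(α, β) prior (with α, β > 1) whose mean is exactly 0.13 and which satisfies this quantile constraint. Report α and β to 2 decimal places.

With mean 0.13 fixed, write α = 0.13s, β = 0.87s where s = α+β.
Need P(θ < 0.091) = 0.05 under Beta(0.13s, 0.87s). Normal approximation: (q−m)/√(m(1−m)/s) ≈ z_{0.05} = -1.64, so s ≈ 0.13·0.87·(-1.64)²/(0.091−0.13)² = 201.2.
At s = 201.2: P(θ<0.091) ≈ 0.039. Adjusting to match 0.05 gives s ≈ 176.64.
So α = 0.13·176.64 ≈ 22.96, β = 0.87·176.64 ≈ 153.68.

α ≈ 22.96, β ≈ 153.68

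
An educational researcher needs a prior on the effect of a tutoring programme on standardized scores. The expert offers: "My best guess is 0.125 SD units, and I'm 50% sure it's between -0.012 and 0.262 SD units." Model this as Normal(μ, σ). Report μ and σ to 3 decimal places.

μ = 0.125, σ = 0.203

A symmetric 50% interval runs μ ± z·σ with z = 0.6745.
Half-width = 0.137, so σ = 0.137/0.6745 = 0.203.
μ is the stated best guess, 0.125.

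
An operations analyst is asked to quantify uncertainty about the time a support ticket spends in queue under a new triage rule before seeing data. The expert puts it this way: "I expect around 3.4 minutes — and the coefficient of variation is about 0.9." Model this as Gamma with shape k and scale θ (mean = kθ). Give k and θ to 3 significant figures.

k ≈ 1.23, θ ≈ 2.75

For Gamma(k, scale θ): mean = kθ, variance = kθ², so CV = 1/√k.
CV = 0.9, hence k = 1/CV² = 1.23.
Then θ = mean/k = 3.4/1.23 = 2.75.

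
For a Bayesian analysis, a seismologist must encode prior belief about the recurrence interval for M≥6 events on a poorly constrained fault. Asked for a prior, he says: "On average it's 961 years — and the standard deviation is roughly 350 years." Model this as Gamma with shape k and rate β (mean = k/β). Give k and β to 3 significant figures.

k ≈ 7.54, β ≈ 0.00784

For Gamma(k, rate β): mean = k/β, variance = k/β², so CV = 1/√k.
CV = SD/mean = 350/961 = 0.3642, hence k = 1/CV² = 7.54.
Then β = k/mean = 7.54/961 = 0.00784.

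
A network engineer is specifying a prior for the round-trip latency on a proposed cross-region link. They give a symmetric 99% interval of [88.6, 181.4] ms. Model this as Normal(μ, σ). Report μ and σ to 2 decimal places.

μ = 135.00, σ = 18.01

A symmetric 99% interval runs μ ± z·σ with z = 2.576.
Half-width = 46.4, so σ = 46.4/2.576 = 18.01.
μ is the interval midpoint, 135.00.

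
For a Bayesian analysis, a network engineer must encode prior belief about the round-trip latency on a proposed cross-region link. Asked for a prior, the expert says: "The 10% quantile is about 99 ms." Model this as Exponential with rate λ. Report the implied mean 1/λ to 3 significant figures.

P(T < 99.0) = 1 − e^(−λ·99.0) = 0.1, so λ = −ln(1−0.1)/99.0 = −ln(0.9)/99.0 = 0.00106.
Mean = 1/λ = 940 ms.

mean ≈ 940 ms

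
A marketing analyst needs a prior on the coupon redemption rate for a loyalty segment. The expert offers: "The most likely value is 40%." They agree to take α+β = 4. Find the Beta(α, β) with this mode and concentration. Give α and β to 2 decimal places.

α = 1.80, β = 2.20

For α,β > 1 the Beta mode is (α−1)/(α+β−2). With α+β = 4, the mode is (α−1)/2.
Set (α−1)/2 = 0.4 → α = 1 + 0.4·2 = 1.80.
β = 4 − α = 2.20.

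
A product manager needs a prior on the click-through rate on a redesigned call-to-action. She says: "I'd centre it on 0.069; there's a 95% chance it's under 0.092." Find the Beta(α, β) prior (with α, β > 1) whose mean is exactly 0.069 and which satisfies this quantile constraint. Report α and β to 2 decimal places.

α ≈ 25.30, β ≈ 341.39

With mean 0.069 fixed, write α = 0.069s, β = 0.931s where s = α+β.
Need P(θ < 0.092) = 0.95 under Beta(0.069s, 0.931s). Normal approximation: (q−m)/√(m(1−m)/s) ≈ z_{0.95} = 1.64, so s ≈ 0.069·0.931·(1.64)²/(0.092−0.069)² = 328.5.
At s = 328.5: P(θ<0.092) ≈ 0.941. Adjusting to match 0.95 gives s ≈ 366.69.
So α = 0.069·366.69 ≈ 25.30, β = 0.931·366.69 ≈ 341.39.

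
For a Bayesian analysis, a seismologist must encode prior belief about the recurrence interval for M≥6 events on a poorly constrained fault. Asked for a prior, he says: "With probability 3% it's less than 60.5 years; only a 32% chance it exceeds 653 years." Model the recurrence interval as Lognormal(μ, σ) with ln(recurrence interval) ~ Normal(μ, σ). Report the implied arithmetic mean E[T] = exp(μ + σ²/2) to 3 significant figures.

If T ~ Lognormal(μ,σ) then ln T ~ Normal(μ,σ), so the p-quantile of ln T is μ + z_p·σ.
ln(60.5) = 4.103 and ln(653) = 6.482; z_{0.03} = -1.881, z_{0.68} = 0.4677.
σ = (6.482 − 4.103)/(0.4677 − (-1.881)) = 1.013.
μ = 4.103 − (-1.881)·1.013 = 6.008.
E[T] = exp(μ + σ²/2) = exp(6.008 + 0.5130) = 679 years.

E[T] ≈ 679 years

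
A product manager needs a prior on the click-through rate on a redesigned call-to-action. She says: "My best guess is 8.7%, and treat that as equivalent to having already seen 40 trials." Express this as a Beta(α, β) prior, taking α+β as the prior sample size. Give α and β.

α = 3.48, β = 36.52

Under the effective-sample-size interpretation, Beta(α, β) has prior mean α/(α+β) and prior sample size α+β.
So α+β = 40 and α/(α+β) = 0.087, giving α = 0.087·40 = 3.48 and β = 40 − 3.48 = 36.52.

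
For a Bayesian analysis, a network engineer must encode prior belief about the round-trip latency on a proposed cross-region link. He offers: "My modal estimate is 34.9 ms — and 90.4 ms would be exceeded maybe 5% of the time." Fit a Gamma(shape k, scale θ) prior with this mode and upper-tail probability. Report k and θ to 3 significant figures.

k ≈ 3.99, θ ≈ 11.7

Gamma(k,θ) with k>1 has mode (k−1)θ, so θ = 34.9/(k−1).
Need P(X < 90.4) = 0.95 with θ tied to k this way. Start at k = 2, θ = 34.9: P(X<90.4) ≈ 0.731.
Too low — raise k to concentrate. Iterating converges to k ≈ 3.99.
Then θ = 34.9/(3.99−1) ≈ 11.7.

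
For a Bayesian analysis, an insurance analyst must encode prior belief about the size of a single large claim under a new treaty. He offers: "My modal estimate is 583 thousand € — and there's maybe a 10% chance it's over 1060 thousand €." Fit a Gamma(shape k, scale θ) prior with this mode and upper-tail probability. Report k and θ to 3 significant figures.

k ≈ 6.33, θ ≈ 109

Gamma(k,θ) with k>1 has mode (k−1)θ, so θ = 583/(k−1).
Need P(X < 1060) = 0.9 with θ tied to k this way. Start at k = 2, θ = 583: P(X<1060) ≈ 0.543.
Too low — raise k to concentrate. Iterating converges to k ≈ 6.33.
Then θ = 583/(6.33−1) ≈ 109.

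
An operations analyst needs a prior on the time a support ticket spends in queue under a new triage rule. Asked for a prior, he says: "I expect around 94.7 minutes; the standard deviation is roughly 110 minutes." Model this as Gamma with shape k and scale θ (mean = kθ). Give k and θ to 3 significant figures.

For Gamma(k, scale θ): mean = kθ, variance = kθ², so CV = 1/√k.
CV = SD/mean = 110/94.7 = 1.162, hence k = 1/CV² = 0.741.
Then θ = mean/k = 94.7/0.741 = 128.

k ≈ 0.741, θ ≈ 128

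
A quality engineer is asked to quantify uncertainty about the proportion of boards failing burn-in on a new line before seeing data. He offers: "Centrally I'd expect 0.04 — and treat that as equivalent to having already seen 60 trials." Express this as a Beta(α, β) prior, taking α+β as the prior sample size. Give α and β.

α = 2.4, β = 57.6

Under the effective-sample-size interpretation, Beta(α, β) has prior mean α/(α+β) and prior sample size α+β.
So α+β = 60 and α/(α+β) = 0.04, giving α = 0.04·60 = 2.4 and β = 60 − 2.4 = 57.6.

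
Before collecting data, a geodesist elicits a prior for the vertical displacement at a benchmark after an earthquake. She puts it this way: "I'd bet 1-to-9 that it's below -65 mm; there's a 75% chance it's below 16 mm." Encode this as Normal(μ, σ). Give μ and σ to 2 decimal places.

μ = -11.93, σ = 41.41

For Normal(μ,σ), the p-quantile is μ + z_p·σ. Here z_{0.1} = -1.282, z_{0.75} = 0.6745.
So -65 = μ − 1.282σ and 16 = μ + 0.6745σ.
Subtracting: σ = (16 − -65)/(0.6745 − (-1.282)) = 41.41.
Then μ = -65 − (-1.282)·41.41 = -11.93.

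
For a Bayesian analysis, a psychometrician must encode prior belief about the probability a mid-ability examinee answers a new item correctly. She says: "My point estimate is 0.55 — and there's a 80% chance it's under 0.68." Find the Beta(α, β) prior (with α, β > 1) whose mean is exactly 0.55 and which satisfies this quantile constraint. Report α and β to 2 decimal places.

With mean 0.55 fixed, write α = 0.55s, β = 0.45s where s = α+β.
Need P(θ < 0.68) = 0.8 under Beta(0.55s, 0.45s). Normal approximation: (q−m)/√(m(1−m)/s) ≈ z_{0.8} = 0.842, so s ≈ 0.55·0.45·(0.842)²/(0.68−0.55)² = 10.4.
At s = 10.4: P(θ<0.68) ≈ 0.797. Adjusting to match 0.8 gives s ≈ 10.61.
So α = 0.55·10.61 ≈ 5.84, β = 0.45·10.61 ≈ 4.78.

α ≈ 5.84, β ≈ 4.78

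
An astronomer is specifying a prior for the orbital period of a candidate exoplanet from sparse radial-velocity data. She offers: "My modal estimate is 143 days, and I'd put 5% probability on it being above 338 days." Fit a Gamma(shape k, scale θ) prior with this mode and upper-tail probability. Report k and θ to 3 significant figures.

k ≈ 4.69, θ ≈ 38.7

Gamma(k,θ) with k>1 has mode (k−1)θ, so θ = 143/(k−1).
Need P(X < 338) = 0.95 with θ tied to k this way. Start at k = 2, θ = 143: P(X<338) ≈ 0.684.
Too low — raise k to concentrate. Iterating converges to k ≈ 4.69.
Then θ = 143/(4.69−1) ≈ 38.7.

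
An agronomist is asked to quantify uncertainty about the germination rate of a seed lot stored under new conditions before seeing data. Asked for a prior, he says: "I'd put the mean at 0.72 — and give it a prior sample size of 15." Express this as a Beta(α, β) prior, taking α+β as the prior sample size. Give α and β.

Under the effective-sample-size interpretation, Beta(α, β) has prior mean α/(α+β) and prior sample size α+β.
So α+β = 15 and α/(α+β) = 0.72, giving α = 0.72·15 = 10.8 and β = 15 − 10.8 = 4.2.

α = 10.8, β = 4.2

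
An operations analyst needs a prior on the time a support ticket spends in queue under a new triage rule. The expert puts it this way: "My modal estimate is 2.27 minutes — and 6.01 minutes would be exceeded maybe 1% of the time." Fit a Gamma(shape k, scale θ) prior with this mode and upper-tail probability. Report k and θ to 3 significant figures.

Gamma(k,θ) with k>1 has mode (k−1)θ, so θ = 2.27/(k−1).
Need P(X < 6.01) = 0.99 with θ tied to k this way. Start at k = 2, θ = 2.27: P(X<6.01) ≈ 0.742.
Too low — raise k to concentrate. Iterating converges to k ≈ 5.89.
Then θ = 2.27/(5.89−1) ≈ 0.464.

k ≈ 5.89, θ ≈ 0.464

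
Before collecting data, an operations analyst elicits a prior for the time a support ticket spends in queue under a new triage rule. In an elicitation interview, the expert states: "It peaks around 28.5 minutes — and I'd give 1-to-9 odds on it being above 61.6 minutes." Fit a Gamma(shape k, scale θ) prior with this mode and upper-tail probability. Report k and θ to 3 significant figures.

Gamma(k,θ) with k>1 has mode (k−1)θ, so θ = 28.5/(k−1).
Need P(X < 61.6) = 0.9 with θ tied to k this way. Start at k = 2, θ = 28.5: P(X<61.6) ≈ 0.636.
Too low — raise k to concentrate. Iterating converges to k ≈ 4.24.
Then θ = 28.5/(4.24−1) ≈ 8.81.

k ≈ 4.24, θ ≈ 8.81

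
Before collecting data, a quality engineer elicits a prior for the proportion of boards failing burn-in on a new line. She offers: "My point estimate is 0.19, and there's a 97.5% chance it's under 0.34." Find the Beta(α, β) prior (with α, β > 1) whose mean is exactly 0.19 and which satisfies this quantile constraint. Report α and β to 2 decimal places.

With mean 0.19 fixed, write α = 0.19s, β = 0.81s where s = α+β.
Need P(θ < 0.34) = 0.975 under Beta(0.19s, 0.81s). Normal approximation: (q−m)/√(m(1−m)/s) ≈ z_{0.975} = 1.96, so s ≈ 0.19·0.81·(1.96)²/(0.34−0.19)² = 26.3.
At s = 26.3: P(θ<0.34) ≈ 0.963. Adjusting to match 0.975 gives s ≈ 32.13.
So α = 0.19·32.13 ≈ 6.10, β = 0.81·32.13 ≈ 26.02.

α ≈ 6.10, β ≈ 26.02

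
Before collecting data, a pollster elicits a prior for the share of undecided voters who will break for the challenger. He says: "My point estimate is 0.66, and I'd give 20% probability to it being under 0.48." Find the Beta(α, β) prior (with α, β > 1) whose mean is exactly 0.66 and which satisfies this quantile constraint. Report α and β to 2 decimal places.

α ≈ 3.03, β ≈ 1.56

With mean 0.66 fixed, write α = 0.66s, β = 0.34s where s = α+β.
Need P(θ < 0.48) = 0.2 under Beta(0.66s, 0.34s). Normal approximation: (q−m)/√(m(1−m)/s) ≈ z_{0.2} = -0.842, so s ≈ 0.66·0.34·(-0.842)²/(0.48−0.66)² = 4.9.
At s = 4.9: P(θ<0.48) ≈ 0.193. Adjusting to match 0.2 gives s ≈ 4.59.
So α = 0.66·4.59 ≈ 3.03, β = 0.34·4.59 ≈ 1.56.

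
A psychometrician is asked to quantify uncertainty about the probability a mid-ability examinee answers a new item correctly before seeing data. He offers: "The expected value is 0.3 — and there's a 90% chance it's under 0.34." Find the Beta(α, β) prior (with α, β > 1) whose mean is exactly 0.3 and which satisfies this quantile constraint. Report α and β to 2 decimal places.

With mean 0.3 fixed, write α = 0.3s, β = 0.7s where s = α+β.
Need P(θ < 0.34) = 0.9 under Beta(0.3s, 0.7s). Normal approximation: (q−m)/√(m(1−m)/s) ≈ z_{0.9} = 1.28, so s ≈ 0.3·0.7·(1.28)²/(0.34−0.3)² = 215.6.
At s = 215.6: P(θ<0.34) ≈ 0.898. Adjusting to match 0.9 gives s ≈ 219.31.
So α = 0.3·219.31 ≈ 65.79, β = 0.7·219.31 ≈ 153.52.

α ≈ 65.79, β ≈ 153.52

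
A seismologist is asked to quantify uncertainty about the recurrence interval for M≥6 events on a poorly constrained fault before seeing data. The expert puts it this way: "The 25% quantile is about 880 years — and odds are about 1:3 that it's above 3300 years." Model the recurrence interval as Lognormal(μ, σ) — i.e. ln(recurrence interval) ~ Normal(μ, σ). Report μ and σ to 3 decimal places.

If T ~ Lognormal(μ,σ) then ln T ~ Normal(μ,σ), so the p-quantile of ln T is μ + z_p·σ.
ln(880) = 6.78 and ln(3300) = 8.102; z_{0.25} = -0.6745, z_{0.75} = 0.6745.
σ = (8.102 − 6.78)/(0.6745 − (-0.6745)) = 0.980.
μ = 6.78 − (-0.6745)·0.980 = 7.441.

μ ≈ 7.441, σ ≈ 0.980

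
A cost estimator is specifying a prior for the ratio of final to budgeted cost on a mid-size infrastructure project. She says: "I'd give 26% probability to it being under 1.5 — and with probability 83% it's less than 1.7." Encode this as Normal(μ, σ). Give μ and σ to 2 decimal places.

μ = 1.58, σ = 0.13

For Normal(μ,σ), the p-quantile is μ + z_p·σ. Here z_{0.26} = -0.6433, z_{0.83} = 0.9542.
So 1.5 = μ − 0.6433σ and 1.7 = μ + 0.9542σ.
Subtracting: σ = (1.7 − 1.5)/(0.9542 − (-0.6433)) = 0.13.
Then μ = 1.5 − (-0.6433)·0.13 = 1.58.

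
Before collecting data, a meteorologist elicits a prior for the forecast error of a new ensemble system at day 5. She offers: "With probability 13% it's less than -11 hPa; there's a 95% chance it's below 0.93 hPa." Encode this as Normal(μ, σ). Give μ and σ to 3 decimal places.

For Normal(μ,σ), the p-quantile is μ + z_p·σ. Here z_{0.13} = -1.126, z_{0.95} = 1.645.
So -11 = μ − 1.126σ and 0.93 = μ + 1.645σ.
Subtracting: σ = (0.93 − -11)/(1.645 − (-1.126)) = 4.305.
Then μ = -11 − (-1.126)·4.305 = -6.151.

μ = -6.151, σ = 4.305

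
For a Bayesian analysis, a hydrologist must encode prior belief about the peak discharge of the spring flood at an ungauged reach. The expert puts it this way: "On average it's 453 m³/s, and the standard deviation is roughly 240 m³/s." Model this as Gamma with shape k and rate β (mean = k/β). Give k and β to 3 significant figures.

k ≈ 3.56, β ≈ 0.00786

For Gamma(k, rate β): mean = k/β, variance = k/β², so CV = 1/√k.
CV = SD/mean = 240/453 = 0.5298, hence k = 1/CV² = 3.56.
Then β = k/mean = 3.56/453 = 0.00786.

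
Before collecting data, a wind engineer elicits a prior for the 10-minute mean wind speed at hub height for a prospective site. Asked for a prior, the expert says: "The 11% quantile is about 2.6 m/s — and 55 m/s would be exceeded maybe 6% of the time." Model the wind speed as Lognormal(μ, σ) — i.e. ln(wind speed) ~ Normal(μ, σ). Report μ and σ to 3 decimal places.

μ ≈ 2.301, σ ≈ 1.097

If T ~ Lognormal(μ,σ) then ln T ~ Normal(μ,σ), so the p-quantile of ln T is μ + z_p·σ.
ln(2.6) = 0.9555 and ln(55) = 4.007; z_{0.11} = -1.227, z_{0.94} = 1.555.
σ = (4.007 − 0.9555)/(1.555 − (-1.227)) = 1.097.
μ = 0.9555 − (-1.227)·1.097 = 2.301.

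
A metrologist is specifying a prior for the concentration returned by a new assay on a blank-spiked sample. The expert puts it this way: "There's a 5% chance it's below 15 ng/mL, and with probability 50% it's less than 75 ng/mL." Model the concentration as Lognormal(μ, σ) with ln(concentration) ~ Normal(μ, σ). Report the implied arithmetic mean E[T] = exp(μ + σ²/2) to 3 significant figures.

E[T] ≈ 121 ng/mL

If T ~ Lognormal(μ,σ) then ln T ~ Normal(μ,σ), so the p-quantile of ln T is μ + z_p·σ.
ln(15) = 2.708 and ln(75) = 4.317; z_{0.05} = -1.645, z_{0.5} = 0.
σ = (4.317 − 2.708)/(0 − (-1.645)) = 0.978.
μ = 2.708 − (-1.645)·0.978 = 4.317.
E[T] = exp(μ + σ²/2) = exp(4.317 + 0.4787) = 121 ng/mL.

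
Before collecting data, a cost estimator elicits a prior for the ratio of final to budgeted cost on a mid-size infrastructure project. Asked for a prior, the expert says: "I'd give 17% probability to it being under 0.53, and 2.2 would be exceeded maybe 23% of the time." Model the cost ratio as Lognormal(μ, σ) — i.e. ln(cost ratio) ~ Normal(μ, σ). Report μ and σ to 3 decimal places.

μ ≈ 0.167, σ ≈ 0.841

If T ~ Lognormal(μ,σ) then ln T ~ Normal(μ,σ), so the p-quantile of ln T is μ + z_p·σ.
ln(0.53) = -0.6349 and ln(2.2) = 0.7885; z_{0.17} = -0.9542, z_{0.77} = 0.7388.
σ = (0.7885 − -0.6349)/(0.7388 − (-0.9542)) = 0.841.
μ = -0.6349 − (-0.9542)·0.841 = 0.167.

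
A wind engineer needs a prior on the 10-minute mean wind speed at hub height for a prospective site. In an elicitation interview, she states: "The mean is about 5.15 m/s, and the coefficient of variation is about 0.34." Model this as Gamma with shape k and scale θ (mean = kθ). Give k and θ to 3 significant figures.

For Gamma(k, scale θ): mean = kθ, variance = kθ², so CV = 1/√k.
CV = 0.34, hence k = 1/CV² = 8.65.
Then θ = mean/k = 5.15/8.65 = 0.595.

k ≈ 8.65, θ ≈ 0.595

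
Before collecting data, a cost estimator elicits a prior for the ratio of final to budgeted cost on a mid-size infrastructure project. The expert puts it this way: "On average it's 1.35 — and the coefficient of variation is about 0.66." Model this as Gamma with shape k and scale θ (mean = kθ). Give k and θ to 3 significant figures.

For Gamma(k, scale θ): mean = kθ, variance = kθ², so CV = 1/√k.
CV = 0.66, hence k = 1/CV² = 2.3.
Then θ = mean/k = 1.35/2.3 = 0.588.

k ≈ 2.3, θ ≈ 0.588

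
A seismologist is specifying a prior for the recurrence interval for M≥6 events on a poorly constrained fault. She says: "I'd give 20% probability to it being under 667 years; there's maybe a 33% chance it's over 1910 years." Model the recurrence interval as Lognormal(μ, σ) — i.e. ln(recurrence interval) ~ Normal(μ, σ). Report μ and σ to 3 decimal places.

If T ~ Lognormal(μ,σ) then ln T ~ Normal(μ,σ), so the p-quantile of ln T is μ + z_p·σ.
ln(667) = 6.503 and ln(1910) = 7.555; z_{0.2} = -0.8416, z_{0.67} = 0.4399.
σ = (7.555 − 6.503)/(0.4399 − (-0.8416)) = 0.821.
μ = 6.503 − (-0.8416)·0.821 = 7.194.

μ ≈ 7.194, σ ≈ 0.821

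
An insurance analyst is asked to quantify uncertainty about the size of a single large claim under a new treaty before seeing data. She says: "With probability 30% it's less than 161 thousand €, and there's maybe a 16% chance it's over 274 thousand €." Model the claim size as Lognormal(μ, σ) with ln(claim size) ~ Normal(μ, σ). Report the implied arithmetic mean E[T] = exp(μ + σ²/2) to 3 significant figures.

If T ~ Lognormal(μ,σ) then ln T ~ Normal(μ,σ), so the p-quantile of ln T is μ + z_p·σ.
ln(161) = 5.081 and ln(274) = 5.613; z_{0.3} = -0.5244, z_{0.84} = 0.9945.
σ = (5.613 − 5.081)/(0.9945 − (-0.5244)) = 0.350.
μ = 5.081 − (-0.5244)·0.350 = 5.265.
E[T] = exp(μ + σ²/2) = exp(5.265 + 0.0613) = 206 thousand €.

E[T] ≈ 206 thousand €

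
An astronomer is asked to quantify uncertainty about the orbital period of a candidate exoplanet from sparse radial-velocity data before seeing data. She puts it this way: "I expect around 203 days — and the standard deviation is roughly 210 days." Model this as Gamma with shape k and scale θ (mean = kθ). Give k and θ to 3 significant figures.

For Gamma(k, scale θ): mean = kθ, variance = kθ², so CV = 1/√k.
CV = SD/mean = 210/203 = 1.034, hence k = 1/CV² = 0.934.
Then θ = mean/k = 203/0.934 = 217.

k ≈ 0.934, θ ≈ 217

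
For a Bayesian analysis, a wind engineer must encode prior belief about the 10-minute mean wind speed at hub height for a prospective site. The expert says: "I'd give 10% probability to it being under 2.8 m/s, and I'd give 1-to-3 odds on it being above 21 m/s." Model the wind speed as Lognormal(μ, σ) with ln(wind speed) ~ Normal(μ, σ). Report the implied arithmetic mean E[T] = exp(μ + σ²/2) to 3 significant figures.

If T ~ Lognormal(μ,σ) then ln T ~ Normal(μ,σ), so the p-quantile of ln T is μ + z_p·σ.
ln(2.8) = 1.03 and ln(21) = 3.045; z_{0.1} = -1.282, z_{0.75} = 0.6745.
σ = (3.045 − 1.03)/(0.6745 − (-1.282)) = 1.030.
μ = 1.03 − (-1.282)·1.030 = 2.350.
E[T] = exp(μ + σ²/2) = exp(2.350 + 0.5305) = 17.8 m/s.

E[T] ≈ 17.8 m/s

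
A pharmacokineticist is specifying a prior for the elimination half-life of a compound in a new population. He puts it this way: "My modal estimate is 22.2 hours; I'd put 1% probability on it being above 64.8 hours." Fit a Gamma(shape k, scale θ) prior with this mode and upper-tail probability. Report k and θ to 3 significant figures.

Gamma(k,θ) with k>1 has mode (k−1)θ, so θ = 22.2/(k−1).
Need P(X < 64.8) = 0.99 with θ tied to k this way. Start at k = 2, θ = 22.2: P(X<64.8) ≈ 0.788.
Too low — raise k to concentrate. Iterating converges to k ≈ 4.95.
Then θ = 22.2/(4.95−1) ≈ 5.62.

k ≈ 4.95, θ ≈ 5.62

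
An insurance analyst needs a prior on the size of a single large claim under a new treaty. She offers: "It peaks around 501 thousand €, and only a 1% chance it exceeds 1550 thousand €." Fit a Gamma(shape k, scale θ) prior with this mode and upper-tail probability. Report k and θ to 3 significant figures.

k ≈ 4.5, θ ≈ 143

Gamma(k,θ) with k>1 has mode (k−1)θ, so θ = 501/(k−1).
Need P(X < 1550) = 0.99 with θ tied to k this way. Start at k = 2, θ = 501: P(X<1550) ≈ 0.814.
Too low — raise k to concentrate. Iterating converges to k ≈ 4.5.
Then θ = 501/(4.5−1) ≈ 143.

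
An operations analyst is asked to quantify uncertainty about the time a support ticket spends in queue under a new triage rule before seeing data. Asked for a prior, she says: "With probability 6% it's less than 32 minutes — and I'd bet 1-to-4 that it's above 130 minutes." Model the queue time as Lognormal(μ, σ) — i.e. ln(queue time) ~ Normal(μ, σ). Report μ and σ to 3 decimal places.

μ ≈ 4.375, σ ≈ 0.585

If T ~ Lognormal(μ,σ) then ln T ~ Normal(μ,σ), so the p-quantile of ln T is μ + z_p·σ.
ln(32) = 3.466 and ln(130) = 4.868; z_{0.06} = -1.555, z_{0.8} = 0.8416.
σ = (4.868 − 3.466)/(0.8416 − (-1.555)) = 0.585.
μ = 3.466 − (-1.555)·0.585 = 4.375.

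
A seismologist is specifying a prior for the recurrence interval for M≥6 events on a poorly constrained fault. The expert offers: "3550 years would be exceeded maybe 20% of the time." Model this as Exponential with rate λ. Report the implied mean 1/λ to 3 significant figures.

P(T > 3550.0) = e^(−λ·3550.0) = 0.2, so λ = −ln(0.2)/3550.0 = 0.000453.
Mean = 1/λ = 2210 years.

mean ≈ 2210 years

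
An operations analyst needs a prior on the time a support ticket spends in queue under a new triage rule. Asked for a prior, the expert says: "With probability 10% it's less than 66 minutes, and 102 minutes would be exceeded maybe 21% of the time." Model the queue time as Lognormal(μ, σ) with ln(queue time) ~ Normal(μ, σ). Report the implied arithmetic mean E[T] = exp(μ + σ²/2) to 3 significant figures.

E[T] ≈ 88.1 minutes

If T ~ Lognormal(μ,σ) then ln T ~ Normal(μ,σ), so the p-quantile of ln T is μ + z_p·σ.
ln(66) = 4.19 and ln(102) = 4.625; z_{0.1} = -1.282, z_{0.79} = 0.8064.
σ = (4.625 − 4.19)/(0.8064 − (-1.282)) = 0.208.
μ = 4.19 − (-1.282)·0.208 = 4.457.
E[T] = exp(μ + σ²/2) = exp(4.457 + 0.0217) = 88.1 minutes.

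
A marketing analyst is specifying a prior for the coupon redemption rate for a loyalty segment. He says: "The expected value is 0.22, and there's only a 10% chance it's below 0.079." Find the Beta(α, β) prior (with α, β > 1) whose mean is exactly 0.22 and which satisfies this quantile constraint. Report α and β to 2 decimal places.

α ≈ 2.43, β ≈ 8.62

With mean 0.22 fixed, write α = 0.22s, β = 0.78s where s = α+β.
Need P(θ < 0.079) = 0.1 under Beta(0.22s, 0.78s). Normal approximation: (q−m)/√(m(1−m)/s) ≈ z_{0.1} = -1.28, so s ≈ 0.22·0.78·(-1.28)²/(0.079−0.22)² = 14.2.
At s = 14.2: P(θ<0.079) ≈ 0.068. Adjusting to match 0.1 gives s ≈ 11.05.
So α = 0.22·11.05 ≈ 2.43, β = 0.78·11.05 ≈ 8.62.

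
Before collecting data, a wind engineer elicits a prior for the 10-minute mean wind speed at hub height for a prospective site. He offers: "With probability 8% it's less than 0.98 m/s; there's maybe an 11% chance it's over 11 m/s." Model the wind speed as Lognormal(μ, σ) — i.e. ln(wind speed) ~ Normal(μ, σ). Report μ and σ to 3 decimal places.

If T ~ Lognormal(μ,σ) then ln T ~ Normal(μ,σ), so the p-quantile of ln T is μ + z_p·σ.
ln(0.98) = -0.0202 and ln(11) = 2.398; z_{0.08} = -1.405, z_{0.89} = 1.227.
σ = (2.398 − -0.0202)/(1.227 − (-1.405)) = 0.919.
μ = -0.0202 − (-1.405)·0.919 = 1.271.

μ ≈ 1.271, σ ≈ 0.919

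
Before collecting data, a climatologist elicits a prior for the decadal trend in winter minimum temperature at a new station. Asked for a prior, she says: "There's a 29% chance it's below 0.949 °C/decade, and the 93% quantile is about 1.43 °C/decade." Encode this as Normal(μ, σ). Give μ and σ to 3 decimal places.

μ = 1.080, σ = 0.237

For Normal(μ,σ), the p-quantile is μ + z_p·σ. Here z_{0.29} = -0.5534, z_{0.93} = 1.476.
So 0.949 = μ − 0.5534σ and 1.43 = μ + 1.476σ.
Subtracting: σ = (1.43 − 0.949)/(1.476 − (-0.5534)) = 0.237.
Then μ = 0.949 − (-0.5534)·0.237 = 1.080.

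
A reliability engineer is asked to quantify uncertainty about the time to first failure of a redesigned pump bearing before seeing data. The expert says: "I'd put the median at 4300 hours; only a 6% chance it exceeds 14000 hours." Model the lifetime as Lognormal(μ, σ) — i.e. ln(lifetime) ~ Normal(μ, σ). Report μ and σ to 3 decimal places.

μ ≈ 8.366, σ ≈ 0.759

If T ~ Lognormal(μ,σ) then ln T ~ Normal(μ,σ), so the p-quantile of ln T is μ + z_p·σ.
ln(4300) = 8.366 and ln(14000) = 9.547; z_{0.5} = 0, z_{0.94} = 1.555.
σ = (9.547 − 8.366)/(1.555 − (0)) = 0.759.
μ = 8.366 − (0)·0.759 = 8.366.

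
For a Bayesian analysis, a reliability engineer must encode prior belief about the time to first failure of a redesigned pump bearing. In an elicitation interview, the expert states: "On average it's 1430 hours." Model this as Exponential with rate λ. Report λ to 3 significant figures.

λ ≈ 0.000699

Exponential mean = 1/λ, so λ = 1/1430.0 = 0.000699.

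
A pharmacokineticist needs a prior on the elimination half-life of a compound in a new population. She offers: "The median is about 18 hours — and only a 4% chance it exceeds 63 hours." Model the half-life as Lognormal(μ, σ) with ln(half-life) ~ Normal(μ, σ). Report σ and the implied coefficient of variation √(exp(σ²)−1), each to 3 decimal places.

If T ~ Lognormal(μ,σ) then ln T ~ Normal(μ,σ), so the p-quantile of ln T is μ + z_p·σ.
ln(18) = 2.89 and ln(63) = 4.143; z_{0.5} = 0, z_{0.96} = 1.751.
σ = (4.143 − 2.89)/(1.751 − (0)) = 0.716.
μ = 2.89 − (0)·0.716 = 2.890.
CV = √(exp(σ²)−1) = √(exp(0.5121)−1) = 0.818.

σ ≈ 0.716, CV ≈ 0.818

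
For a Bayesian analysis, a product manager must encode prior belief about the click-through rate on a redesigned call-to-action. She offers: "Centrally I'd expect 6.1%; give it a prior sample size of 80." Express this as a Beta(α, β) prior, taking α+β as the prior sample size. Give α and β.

Under the effective-sample-size interpretation, Beta(α, β) has prior mean α/(α+β) and prior sample size α+β.
So α+β = 80 and α/(α+β) = 0.061, giving α = 0.061·80 = 4.88 and β = 80 − 4.88 = 75.12.

α = 4.88, β = 75.12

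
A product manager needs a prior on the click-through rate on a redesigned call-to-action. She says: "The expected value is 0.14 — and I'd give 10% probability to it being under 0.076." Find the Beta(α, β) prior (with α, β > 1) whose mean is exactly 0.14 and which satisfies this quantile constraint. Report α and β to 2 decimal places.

With mean 0.14 fixed, write α = 0.14s, β = 0.86s where s = α+β.
Need P(θ < 0.076) = 0.1 under Beta(0.14s, 0.86s). Normal approximation: (q−m)/√(m(1−m)/s) ≈ z_{0.1} = -1.28, so s ≈ 0.14·0.86·(-1.28)²/(0.076−0.14)² = 48.3.
At s = 48.3: P(θ<0.076) ≈ 0.080. Adjusting to match 0.1 gives s ≈ 41.28.
So α = 0.14·41.28 ≈ 5.78, β = 0.86·41.28 ≈ 35.50.

α ≈ 5.78, β ≈ 35.50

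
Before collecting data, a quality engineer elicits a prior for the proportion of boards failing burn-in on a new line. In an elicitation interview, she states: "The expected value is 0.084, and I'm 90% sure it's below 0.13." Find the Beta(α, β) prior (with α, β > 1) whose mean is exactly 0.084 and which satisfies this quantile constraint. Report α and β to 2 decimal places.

α ≈ 5.43, β ≈ 59.19

With mean 0.084 fixed, write α = 0.084s, β = 0.916s where s = α+β.
Need P(θ < 0.13) = 0.9 under Beta(0.084s, 0.916s). Normal approximation: (q−m)/√(m(1−m)/s) ≈ z_{0.9} = 1.28, so s ≈ 0.084·0.916·(1.28)²/(0.13−0.084)² = 59.7.
At s = 59.7: P(θ<0.13) ≈ 0.893. Adjusting to match 0.9 gives s ≈ 64.62.
So α = 0.084·64.62 ≈ 5.43, β = 0.916·64.62 ≈ 59.19.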